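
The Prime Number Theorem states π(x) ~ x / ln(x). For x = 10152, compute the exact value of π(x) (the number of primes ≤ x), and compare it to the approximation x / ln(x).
π(10152) = 1246;  x/ln(x) ≈ 1100.44;  relative error ≈ 11.68%.

Directly count primes up to 10152: π(10152) = 1246. The PNT approximation gives 10152/ln(10152) ≈ 10152/9.22543 ≈ 1100.44. Relative error (π(x) − x/ln(x)) / π(x) ≈ 11.68%; the approximation is known to undercount slightly (Li(x) is a better estimate).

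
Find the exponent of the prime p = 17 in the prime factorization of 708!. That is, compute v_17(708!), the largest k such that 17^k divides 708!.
v_17(708!) = 43

Legendre's formula: v_p(n!) = Σ_{k ≥ 1} ⌊n / p^k⌋. For p = 17, n = 708, the terms are:
  ⌊708/17^1⌋ = ⌊708/17⌋ = 41
  ⌊708/17^2⌋ = ⌊708/289⌋ = 2
(the next term ⌊708/17^3⌋ = 0, terminating the sum). Summing: v_17(708!) = 41 + 2 = 43.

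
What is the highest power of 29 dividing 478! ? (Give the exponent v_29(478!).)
v_29(478!) = 16

Legendre's formula: v_p(n!) = Σ_{k ≥ 1} ⌊n / p^k⌋. For p = 29, n = 478, the terms are:
  ⌊478/29^1⌋ = ⌊478/29⌋ = 16
(the next term ⌊478/29^2⌋ = 0, terminating the sum). Summing: v_29(478!) = 16 = 16.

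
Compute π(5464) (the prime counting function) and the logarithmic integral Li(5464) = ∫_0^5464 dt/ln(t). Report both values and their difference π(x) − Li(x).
π(5464) = 721;  Li(5464) ≈ 738.47;  π(x) − Li(x) ≈ -17.47.

Direct count of primes ≤ 5464 gives π(5464) = 721. Numerical evaluation of the logarithmic integral gives Li(5464) ≈ 738.47. The difference π(x) − Li(x) ≈ -17.47 is typically negative for small/moderate x (Li(x) overestimates), though Littlewood's theorem shows this sign changes infinitely often.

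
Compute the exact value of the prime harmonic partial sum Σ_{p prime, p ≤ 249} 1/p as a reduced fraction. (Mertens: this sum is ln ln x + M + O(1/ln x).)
Σ 1/p = 506873196134241441348690763593294873492730445394823722837469097176314709804649267964680634478659521/256041159035492609053110100510385311995538591998443060216114576417920917800321526504084465112487730

π(249) = 53, so the primes ≤ 249 are [2, 3, 5, 7, 11, 13, 17, 19, 23, 29, 31, 37, 41, 43, 47, 53, 59, 61, 67, 71, 73, 79, 83, 89, 97, 101, 103, 107, 109, 113, 127, 131, 137, 139, 149, 151, 157, 163, 167, 173, 179, 181, 191, 193, 197, 199, 211, 223, 227, 229, 233, 239, 241]. Summing 1/p over these primes: 506873196134241441348690763593294873492730445394823722837469097176314709804649267964680634478659521/256041159035492609053110100510385311995538591998443060216114576417920917800321526504084465112487730 ≈ 1.9797. Mertens estimate ln ln(249) + 0.2615 ≈ 1.9694.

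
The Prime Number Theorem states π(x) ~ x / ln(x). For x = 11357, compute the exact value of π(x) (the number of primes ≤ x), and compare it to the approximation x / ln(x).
π(11357) = 1372;  x/ln(x) ≈ 1216.27;  relative error ≈ 11.35%.

Directly count primes up to 11357: π(11357) = 1372. The PNT approximation gives 11357/ln(11357) ≈ 11357/9.33759 ≈ 1216.27. Relative error (π(x) − x/ln(x)) / π(x) ≈ 11.35%; the approximation is known to undercount slightly (Li(x) is a better estimate).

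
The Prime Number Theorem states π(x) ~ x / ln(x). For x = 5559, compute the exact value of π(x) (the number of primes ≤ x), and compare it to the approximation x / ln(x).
π(5559) = 733;  x/ln(x) ≈ 644.66;  relative error ≈ 12.05%.

Directly count primes up to 5559: π(5559) = 733. The PNT approximation gives 5559/ln(5559) ≈ 5559/8.62317 ≈ 644.66. Relative error (π(x) − x/ln(x)) / π(x) ≈ 12.05%; the approximation is known to undercount slightly (Li(x) is a better estimate).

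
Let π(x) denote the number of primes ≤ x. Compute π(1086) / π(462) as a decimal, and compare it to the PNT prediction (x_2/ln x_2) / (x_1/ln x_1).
π(1086)/π(462) = 180/89 ≈ 2.0225;  PNT prediction ≈ 2.0632.

π(462) = 89 and π(1086) = 180, so π(1086)/π(462) ≈ 2.0225. The PNT-predicted ratio is (1086/ln(1086)) / (462/ln(462)) ≈ 2.0632. The two agree to within a few percent, as expected.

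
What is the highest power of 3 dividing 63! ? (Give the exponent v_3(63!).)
v_3(63!) = 30

Legendre's formula: v_p(n!) = Σ_{k ≥ 1} ⌊n / p^k⌋. For p = 3, n = 63, the terms are:
  ⌊63/3^1⌋ = ⌊63/3⌋ = 21
  ⌊63/3^2⌋ = ⌊63/9⌋ = 7
  ⌊63/3^3⌋ = ⌊63/27⌋ = 2
(the next term ⌊63/3^4⌋ = 0, terminating the sum). Summing: v_3(63!) = 21 + 7 + 2 = 30.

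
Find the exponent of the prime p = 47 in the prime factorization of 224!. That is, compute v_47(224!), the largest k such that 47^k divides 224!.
v_47(224!) = 4

Legendre's formula: v_p(n!) = Σ_{k ≥ 1} ⌊n / p^k⌋. For p = 47, n = 224, the terms are:
  ⌊224/47^1⌋ = ⌊224/47⌋ = 4
(the next term ⌊224/47^2⌋ = 0, terminating the sum). Summing: v_47(224!) = 4 = 4.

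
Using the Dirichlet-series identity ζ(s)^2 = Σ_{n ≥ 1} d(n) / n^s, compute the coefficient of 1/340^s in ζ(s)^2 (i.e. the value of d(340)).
d(340) = 12

ζ(s)^2 = (Σ 1/m^s)(Σ 1/k^s). The coefficient of 1/n^s in the product is the number of ordered pairs (m, k) with mk = n, which equals d(n). For n = 340, divisors are [1, 2, 4, 5, 10, 17, 20, 34, 68, 85, 170, 340], so d(340) = 12.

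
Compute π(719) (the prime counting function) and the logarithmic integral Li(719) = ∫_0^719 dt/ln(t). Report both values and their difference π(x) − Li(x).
π(719) = 128;  Li(719) ≈ 135.98;  π(x) − Li(x) ≈ -7.98.

Direct count of primes ≤ 719 gives π(719) = 128. Numerical evaluation of the logarithmic integral gives Li(719) ≈ 135.98. The difference π(x) − Li(x) ≈ -7.98 is typically negative for small/moderate x (Li(x) overestimates), though Littlewood's theorem shows this sign changes infinitely often.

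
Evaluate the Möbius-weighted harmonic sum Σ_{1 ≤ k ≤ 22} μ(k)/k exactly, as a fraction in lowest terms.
Σ μ(k)/k = 410857/9699690

Values of μ(k) for 1 ≤ k ≤ 22: μ(1) = 1, μ(2) = -1, μ(3) = -1, μ(5) = -1, μ(6) = 1, μ(7) = -1, μ(10) = 1, μ(11) = -1, μ(13) = -1, μ(14) = 1, μ(15) = 1, μ(17) = -1, μ(19) = -1, μ(21) = 1, μ(22) = 1, with μ = 0 on non-squarefree integers. Summing μ(k)/k for k where μ(k) ≠ 0 gives 410857/9699690 ≈ 0.0424. (PNT ⟺ this sum → 0 as n → ∞.)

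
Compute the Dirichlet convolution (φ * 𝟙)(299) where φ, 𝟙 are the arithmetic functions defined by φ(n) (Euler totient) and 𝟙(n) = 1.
(φ * 𝟙)(299) = 299

Divisors of 299: [1, 13, 23, 299]. For each d | 299:
  d = 1: φ(1) · 𝟙(299/1) = 1 · 1 = 1
  d = 13: φ(13) · 𝟙(299/13) = 12 · 1 = 12
  d = 23: φ(23) · 𝟙(299/23) = 22 · 1 = 22
  d = 299: φ(299) · 𝟙(299/299) = 264 · 1 = 264
Summing: (φ * 𝟙)(299) = 1 + 12 + 22 + 264 = 299.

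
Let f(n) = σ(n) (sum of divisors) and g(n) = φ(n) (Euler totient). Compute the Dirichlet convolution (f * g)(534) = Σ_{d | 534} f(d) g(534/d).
(σ * φ)(534) = 4272

Divisors of 534: [1, 2, 3, 6, 89, 178, 267, 534]. For each d | 534:
  d = 1: σ(1) · φ(534/1) = 1 · 176 = 176
  d = 2: σ(2) · φ(534/2) = 3 · 176 = 528
  d = 3: σ(3) · φ(534/3) = 4 · 88 = 352
  d = 6: σ(6) · φ(534/6) = 12 · 88 = 1056
  d = 89: σ(89) · φ(534/89) = 90 · 2 = 180
  d = 178: σ(178) · φ(534/178) = 270 · 2 = 540
  d = 267: σ(267) · φ(534/267) = 360 · 1 = 360
  d = 534: σ(534) · φ(534/534) = 1080 · 1 = 1080
Summing: (σ * φ)(534) = 176 + 528 + 352 + 1056 + 180 + 540 + 360 + 1080 = 4272.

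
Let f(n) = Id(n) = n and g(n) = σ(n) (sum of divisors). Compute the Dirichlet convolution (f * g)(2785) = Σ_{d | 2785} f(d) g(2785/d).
(Id * σ)(2785) = 12265

Divisors of 2785: [1, 5, 557, 2785]. For each d | 2785:
  d = 1: Id(1) · σ(2785/1) = 1 · 3348 = 3348
  d = 5: Id(5) · σ(2785/5) = 5 · 558 = 2790
  d = 557: Id(557) · σ(2785/557) = 557 · 6 = 3342
  d = 2785: Id(2785) · σ(2785/2785) = 2785 · 1 = 2785
Summing: (Id * σ)(2785) = 3348 + 2790 + 3342 + 2785 = 12265.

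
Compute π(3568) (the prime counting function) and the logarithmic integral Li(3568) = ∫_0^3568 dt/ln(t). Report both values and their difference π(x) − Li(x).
π(3568) = 499;  Li(3568) ≈ 512.92;  π(x) − Li(x) ≈ -13.92.

Direct count of primes ≤ 3568 gives π(3568) = 499. Numerical evaluation of the logarithmic integral gives Li(3568) ≈ 512.92. The difference π(x) − Li(x) ≈ -13.92 is typically negative for small/moderate x (Li(x) overestimates), though Littlewood's theorem shows this sign changes infinitely often.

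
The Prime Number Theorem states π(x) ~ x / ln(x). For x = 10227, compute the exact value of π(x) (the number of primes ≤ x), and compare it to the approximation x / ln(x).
π(10227) = 1254;  x/ln(x) ≈ 1107.68;  relative error ≈ 11.67%.

Directly count primes up to 10227: π(10227) = 1254. The PNT approximation gives 10227/ln(10227) ≈ 10227/9.23279 ≈ 1107.68. Relative error (π(x) − x/ln(x)) / π(x) ≈ 11.67%; the approximation is known to undercount slightly (Li(x) is a better estimate).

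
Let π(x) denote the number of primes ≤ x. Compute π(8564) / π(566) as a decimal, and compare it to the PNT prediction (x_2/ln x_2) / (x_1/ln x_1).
π(8564)/π(566) = 1067/103 ≈ 10.3592;  PNT prediction ≈ 10.5913.

π(566) = 103 and π(8564) = 1067, so π(8564)/π(566) ≈ 10.3592. The PNT-predicted ratio is (8564/ln(8564)) / (566/ln(566)) ≈ 10.5913. The two agree to within a few percent, as expected.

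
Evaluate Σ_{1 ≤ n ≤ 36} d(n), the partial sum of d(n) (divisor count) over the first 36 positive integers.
Σ_{n ≤ 36} d(n) = 140

Compute d(n) for each 1 ≤ n ≤ 36: d(1) = 1, d(2) = 2, d(3) = 2, d(4) = 3, d(5) = 2, d(6) = 4, d(7) = 2, d(8) = 4, d(9) = 3, d(10) = 4, d(11) = 2, d(12) = 6, d(13) = 2, d(14) = 4, d(15) = 4, d(16) = 5, d(17) = 2, d(18) = 6, d(19) = 2, d(20) = 6, d(21) = 4, d(22) = 4, d(23) = 2, d(24) = 8, d(25) = 3, d(26) = 4, d(27) = 4, d(28) = 6, d(29) = 2, d(30) = 8, d(31) = 2, d(32) = 6, d(33) = 4, d(34) = 4, d(35) = 4, d(36) = 9. Summing all 36 values: 140. (Dirichlet's divisor formula: Σ_{n ≤ x} d(n) = x ln(x) + (2γ − 1) x + O(√x). For x = 36, the asymptotic estimate is ≈ 134.57.)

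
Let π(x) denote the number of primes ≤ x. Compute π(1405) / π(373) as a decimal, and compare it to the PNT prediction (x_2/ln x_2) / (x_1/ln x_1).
π(1405)/π(373) = 222/74 ≈ 3.0000;  PNT prediction ≈ 3.0775.

π(373) = 74 and π(1405) = 222, so π(1405)/π(373) ≈ 3.0000. The PNT-predicted ratio is (1405/ln(1405)) / (373/ln(373)) ≈ 3.0775. The two agree to within a few percent, as expected.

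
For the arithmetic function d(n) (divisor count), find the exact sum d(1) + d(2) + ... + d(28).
Σ_{n ≤ 28} d(n) = 101

Compute d(n) for each 1 ≤ n ≤ 28: d(1) = 1, d(2) = 2, d(3) = 2, d(4) = 3, d(5) = 2, d(6) = 4, d(7) = 2, d(8) = 4, d(9) = 3, d(10) = 4, d(11) = 2, d(12) = 6, d(13) = 2, d(14) = 4, d(15) = 4, d(16) = 5, d(17) = 2, d(18) = 6, d(19) = 2, d(20) = 6, d(21) = 4, d(22) = 4, d(23) = 2, d(24) = 8, d(25) = 3, d(26) = 4, d(27) = 4, d(28) = 6. Summing all 28 values: 101. (Dirichlet's divisor formula: Σ_{n ≤ x} d(n) = x ln(x) + (2γ − 1) x + O(√x). For x = 28, the asymptotic estimate is ≈ 97.63.)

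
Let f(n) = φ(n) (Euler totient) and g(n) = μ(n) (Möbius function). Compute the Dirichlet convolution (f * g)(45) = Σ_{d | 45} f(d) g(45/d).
(φ * μ)(45) = 12

Divisors of 45: [1, 3, 5, 9, 15, 45]. For each d | 45:
  d = 1: φ(1) · μ(45/1) = 1 · 0 = 0
  d = 3: φ(3) · μ(45/3) = 2 · 1 = 2
  d = 5: φ(5) · μ(45/5) = 4 · 0 = 0
  d = 9: φ(9) · μ(45/9) = 6 · -1 = -6
  d = 15: φ(15) · μ(45/15) = 8 · -1 = -8
  d = 45: φ(45) · μ(45/45) = 24 · 1 = 24
Summing: (φ * μ)(45) = 0 + 2 + 0 + -6 + -8 + 24 = 12.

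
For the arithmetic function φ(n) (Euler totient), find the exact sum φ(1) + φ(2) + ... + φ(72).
Σ_{n ≤ 72} φ(n) = 1588

Compute φ(n) for each 1 ≤ n ≤ 72: φ(1) = 1, φ(2) = 1, φ(3) = 2, φ(4) = 2, φ(5) = 4, φ(6) = 2, φ(7) = 6, φ(8) = 4, φ(9) = 6, φ(10) = 4, φ(11) = 10, φ(12) = 4, φ(13) = 12, φ(14) = 6, φ(15) = 8, φ(16) = 8, φ(17) = 16, φ(18) = 6, φ(19) = 18, φ(20) = 8, φ(21) = 12, φ(22) = 10, φ(23) = 22, φ(24) = 8, φ(25) = 20, φ(26) = 12, φ(27) = 18, φ(28) = 12, φ(29) = 28, φ(30) = 8, φ(31) = 30, φ(32) = 16, φ(33) = 20, φ(34) = 16, φ(35) = 24, φ(36) = 12, φ(37) = 36, φ(38) = 18, φ(39) = 24, φ(40) = 16, φ(41) = 40, φ(42) = 12, φ(43) = 42, φ(44) = 20, φ(45) = 24, φ(46) = 22, φ(47) = 46, φ(48) = 16, φ(49) = 42, φ(50) = 20, φ(51) = 32, φ(52) = 24, φ(53) = 52, φ(54) = 18, φ(55) = 40, φ(56) = 24, φ(57) = 36, φ(58) = 28, φ(59) = 58, φ(60) = 16, φ(61) = 60, φ(62) = 30, φ(63) = 36, φ(64) = 32, φ(65) = 48, φ(66) = 20, φ(67) = 66, φ(68) = 32, φ(69) = 44, φ(70) = 24, φ(71) = 70, φ(72) = 24. Summing all 72 values: 1588. (Average order: Σ_{n ≤ x} φ(n) ~ (3/π²) x². For x = 72, (3/π²)·72² ≈ 1575.75.)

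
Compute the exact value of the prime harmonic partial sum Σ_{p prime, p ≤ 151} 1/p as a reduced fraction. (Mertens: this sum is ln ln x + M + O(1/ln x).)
Σ 1/p = 426559540131011718238816115585684956391671166781102121476137/225319534991831177328890236228992001350685163362356544091910

π(151) = 36, so the primes ≤ 151 are [2, 3, 5, 7, 11, 13, 17, 19, 23, 29, 31, 37, 41, 43, 47, 53, 59, 61, 67, 71, 73, 79, 83, 89, 97, 101, 103, 107, 109, 113, 127, 131, 137, 139, 149, 151]. Summing 1/p over these primes: 426559540131011718238816115585684956391671166781102121476137/225319534991831177328890236228992001350685163362356544091910 ≈ 1.8931. Mertens estimate ln ln(151) + 0.2615 ≈ 1.8744.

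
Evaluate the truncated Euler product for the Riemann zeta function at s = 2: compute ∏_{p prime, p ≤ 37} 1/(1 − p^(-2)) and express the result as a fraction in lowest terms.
∏ = 5974606913975783369/3652034743605657600

The primes p ≤ 37 are [2, 3, 5, 7, 11, 13, 17, 19, 23, 29, 31, 37]. For each prime, (1 − 1/p^2)^(-1) = p^2 / (p^2 − 1). The product is (1 − 1/2^2)^(-1), (1 − 1/3^2)^(-1), (1 − 1/5^2)^(-1), (1 − 1/7^2)^(-1), (1 − 1/11^2)^(-1), (1 − 1/13^2)^(-1), (1 − 1/17^2)^(-1), (1 − 1/19^2)^(-1), (1 − 1/23^2)^(-1), (1 − 1/29^2)^(-1), (1 − 1/31^2)^(-1), (1 − 1/37^2)^(-1) = ∏ p^2 / (p^2 − 1) = 5974606913975783369/3652034743605657600.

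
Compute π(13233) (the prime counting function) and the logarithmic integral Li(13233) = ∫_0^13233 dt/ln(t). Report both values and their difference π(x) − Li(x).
π(13233) = 1573;  Li(13233) ≈ 1591.68;  π(x) − Li(x) ≈ -18.68.

Direct count of primes ≤ 13233 gives π(13233) = 1573. Numerical evaluation of the logarithmic integral gives Li(13233) ≈ 1591.68. The difference π(x) − Li(x) ≈ -18.68 is typically negative for small/moderate x (Li(x) overestimates), though Littlewood's theorem shows this sign changes infinitely often.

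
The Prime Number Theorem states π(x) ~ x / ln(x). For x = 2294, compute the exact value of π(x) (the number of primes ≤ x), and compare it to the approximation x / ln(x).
π(2294) = 341;  x/ln(x) ≈ 296.46;  relative error ≈ 13.06%.

Directly count primes up to 2294: π(2294) = 341. The PNT approximation gives 2294/ln(2294) ≈ 2294/7.73805 ≈ 296.46. Relative error (π(x) − x/ln(x)) / π(x) ≈ 13.06%; the approximation is known to undercount slightly (Li(x) is a better estimate).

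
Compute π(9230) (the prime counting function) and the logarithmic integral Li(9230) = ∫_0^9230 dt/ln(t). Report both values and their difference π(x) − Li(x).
π(9230) = 1144;  Li(9230) ≈ 1162.17;  π(x) − Li(x) ≈ -18.17.

Direct count of primes ≤ 9230 gives π(9230) = 1144. Numerical evaluation of the logarithmic integral gives Li(9230) ≈ 1162.17. The difference π(x) − Li(x) ≈ -18.17 is typically negative for small/moderate x (Li(x) overestimates), though Littlewood's theorem shows this sign changes infinitely often.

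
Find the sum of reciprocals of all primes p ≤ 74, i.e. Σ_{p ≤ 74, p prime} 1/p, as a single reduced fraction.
Σ 1/p = 71544353681891529224514036059/40729680599249024150621323470

π(74) = 21, so the primes ≤ 74 are [2, 3, 5, 7, 11, 13, 17, 19, 23, 29, 31, 37, 41, 43, 47, 53, 59, 61, 67, 71, 73]. Summing 1/p over these primes: 71544353681891529224514036059/40729680599249024150621323470 ≈ 1.7566. Mertens estimate ln ln(74) + 0.2615 ≈ 1.7211.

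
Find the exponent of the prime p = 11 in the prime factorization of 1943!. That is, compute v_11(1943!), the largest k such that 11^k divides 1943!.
v_11(1943!) = 193

Legendre's formula: v_p(n!) = Σ_{k ≥ 1} ⌊n / p^k⌋. For p = 11, n = 1943, the terms are:
  ⌊1943/11^1⌋ = ⌊1943/11⌋ = 176
  ⌊1943/11^2⌋ = ⌊1943/121⌋ = 16
  ⌊1943/11^3⌋ = ⌊1943/1331⌋ = 1
(the next term ⌊1943/11^4⌋ = 0, terminating the sum). Summing: v_11(1943!) = 176 + 16 + 1 = 193.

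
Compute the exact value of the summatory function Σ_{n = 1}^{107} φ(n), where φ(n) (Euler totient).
Σ_{n ≤ 107} φ(n) = 3532

Compute φ(n) for each 1 ≤ n ≤ 107: φ(1) = 1, φ(2) = 1, φ(3) = 2, φ(4) = 2, φ(5) = 4, φ(6) = 2, φ(7) = 6, φ(8) = 4, φ(9) = 6, φ(10) = 4, φ(11) = 10, φ(12) = 4, φ(13) = 12, φ(14) = 6, φ(15) = 8, φ(16) = 8, φ(17) = 16, φ(18) = 6, φ(19) = 18, φ(20) = 8, φ(21) = 12, φ(22) = 10, φ(23) = 22, φ(24) = 8, φ(25) = 20, φ(26) = 12, φ(27) = 18, φ(28) = 12, φ(29) = 28, φ(30) = 8, φ(31) = 30, φ(32) = 16, φ(33) = 20, φ(34) = 16, φ(35) = 24, φ(36) = 12, φ(37) = 36, φ(38) = 18, φ(39) = 24, φ(40) = 16, φ(41) = 40, φ(42) = 12, φ(43) = 42, φ(44) = 20, φ(45) = 24, φ(46) = 22, φ(47) = 46, φ(48) = 16, φ(49) = 42, φ(50) = 20, φ(51) = 32, φ(52) = 24, φ(53) = 52, φ(54) = 18, φ(55) = 40, φ(56) = 24, φ(57) = 36, φ(58) = 28, φ(59) = 58, φ(60) = 16, φ(61) = 60, φ(62) = 30, φ(63) = 36, φ(64) = 32, φ(65) = 48, φ(66) = 20, φ(67) = 66, φ(68) = 32, φ(69) = 44, φ(70) = 24, φ(71) = 70, φ(72) = 24, φ(73) = 72, φ(74) = 36, φ(75) = 40, φ(76) = 36, φ(77) = 60, φ(78) = 24, φ(79) = 78, φ(80) = 32, φ(81) = 54, φ(82) = 40, φ(83) = 82, φ(84) = 24, φ(85) = 64, φ(86) = 42, φ(87) = 56, φ(88) = 40, φ(89) = 88, φ(90) = 24, φ(91) = 72, φ(92) = 44, φ(93) = 60, φ(94) = 46, φ(95) = 72, φ(96) = 32, φ(97) = 96, φ(98) = 42, φ(99) = 60, φ(100) = 40, φ(101) = 100, φ(102) = 32, φ(103) = 102, φ(104) = 48, φ(105) = 48, φ(106) = 52, φ(107) = 106. Summing all 107 values: 3532. (Average order: Σ_{n ≤ x} φ(n) ~ (3/π²) x². For x = 107, (3/π²)·107² ≈ 3480.08.)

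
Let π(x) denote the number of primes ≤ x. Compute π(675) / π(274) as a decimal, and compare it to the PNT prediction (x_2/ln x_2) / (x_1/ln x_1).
π(675)/π(274) = 122/58 ≈ 2.1034;  PNT prediction ≈ 2.1226.

π(274) = 58 and π(675) = 122, so π(675)/π(274) ≈ 2.1034. The PNT-predicted ratio is (675/ln(675)) / (274/ln(274)) ≈ 2.1226. The two agree to within a few percent, as expected.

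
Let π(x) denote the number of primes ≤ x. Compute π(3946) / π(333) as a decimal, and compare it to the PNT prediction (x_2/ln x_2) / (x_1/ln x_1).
π(3946)/π(333) = 547/67 ≈ 8.1642;  PNT prediction ≈ 8.3118.

π(333) = 67 and π(3946) = 547, so π(3946)/π(333) ≈ 8.1642. The PNT-predicted ratio is (3946/ln(3946)) / (333/ln(333)) ≈ 8.3118. The two agree to within a few percent, as expected.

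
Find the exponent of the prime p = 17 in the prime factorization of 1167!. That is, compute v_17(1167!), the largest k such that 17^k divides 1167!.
v_17(1167!) = 72

Legendre's formula: v_p(n!) = Σ_{k ≥ 1} ⌊n / p^k⌋. For p = 17, n = 1167, the terms are:
  ⌊1167/17^1⌋ = ⌊1167/17⌋ = 68
  ⌊1167/17^2⌋ = ⌊1167/289⌋ = 4
(the next term ⌊1167/17^3⌋ = 0, terminating the sum). Summing: v_17(1167!) = 68 + 4 = 72.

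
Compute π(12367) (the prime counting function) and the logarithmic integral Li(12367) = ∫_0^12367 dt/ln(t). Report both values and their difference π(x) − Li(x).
π(12367) = 1475;  Li(12367) ≈ 1500.11;  π(x) − Li(x) ≈ -25.11.

Direct count of primes ≤ 12367 gives π(12367) = 1475. Numerical evaluation of the logarithmic integral gives Li(12367) ≈ 1500.11. The difference π(x) − Li(x) ≈ -25.11 is typically negative for small/moderate x (Li(x) overestimates), though Littlewood's theorem shows this sign changes infinitely often.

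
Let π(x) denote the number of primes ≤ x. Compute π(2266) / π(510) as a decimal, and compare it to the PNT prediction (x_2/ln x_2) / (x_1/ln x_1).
π(2266)/π(510) = 335/97 ≈ 3.4536;  PNT prediction ≈ 3.5854.

π(510) = 97 and π(2266) = 335, so π(2266)/π(510) ≈ 3.4536. The PNT-predicted ratio is (2266/ln(2266)) / (510/ln(510)) ≈ 3.5854. The two agree to within a few percent, as expected.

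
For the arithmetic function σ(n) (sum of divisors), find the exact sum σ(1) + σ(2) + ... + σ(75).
Σ_{n ≤ 75} σ(n) = 4644

Compute σ(n) for each 1 ≤ n ≤ 75: σ(1) = 1, σ(2) = 3, σ(3) = 4, σ(4) = 7, σ(5) = 6, σ(6) = 12, σ(7) = 8, σ(8) = 15, σ(9) = 13, σ(10) = 18, σ(11) = 12, σ(12) = 28, σ(13) = 14, σ(14) = 24, σ(15) = 24, σ(16) = 31, σ(17) = 18, σ(18) = 39, σ(19) = 20, σ(20) = 42, σ(21) = 32, σ(22) = 36, σ(23) = 24, σ(24) = 60, σ(25) = 31, σ(26) = 42, σ(27) = 40, σ(28) = 56, σ(29) = 30, σ(30) = 72, σ(31) = 32, σ(32) = 63, σ(33) = 48, σ(34) = 54, σ(35) = 48, σ(36) = 91, σ(37) = 38, σ(38) = 60, σ(39) = 56, σ(40) = 90, σ(41) = 42, σ(42) = 96, σ(43) = 44, σ(44) = 84, σ(45) = 78, σ(46) = 72, σ(47) = 48, σ(48) = 124, σ(49) = 57, σ(50) = 93, σ(51) = 72, σ(52) = 98, σ(53) = 54, σ(54) = 120, σ(55) = 72, σ(56) = 120, σ(57) = 80, σ(58) = 90, σ(59) = 60, σ(60) = 168, σ(61) = 62, σ(62) = 96, σ(63) = 104, σ(64) = 127, σ(65) = 84, σ(66) = 144, σ(67) = 68, σ(68) = 126, σ(69) = 96, σ(70) = 144, σ(71) = 72, σ(72) = 195, σ(73) = 74, σ(74) = 114, σ(75) = 124. Summing all 75 values: 4644. (Average order: Σ_{n ≤ x} σ(n) ~ (π²/12) x². For x = 75, (π²/12)·75² ≈ 4626.38.)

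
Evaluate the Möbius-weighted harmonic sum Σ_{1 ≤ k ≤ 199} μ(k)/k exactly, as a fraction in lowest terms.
Σ μ(k)/k = -2525956533029285906333379660693655000208391328320024740655748842764916179604407/82104442544036437402623148487682251333557860946353167843084552367036963538575798

Values of μ(k) for 1 ≤ k ≤ 199: μ(1) = 1, μ(2) = -1, μ(3) = -1, μ(5) = -1, μ(6) = 1, μ(7) = -1, μ(10) = 1, μ(11) = -1, μ(13) = -1, μ(14) = 1, μ(15) = 1, μ(17) = -1, μ(19) = -1, μ(21) = 1, μ(22) = 1, μ(23) = -1, μ(26) = 1, μ(29) = -1, μ(30) = -1, μ(31) = -1, μ(33) = 1, μ(34) = 1, μ(35) = 1, μ(37) = -1, μ(38) = 1, μ(39) = 1, μ(41) = -1, μ(42) = -1, μ(43) = -1, μ(46) = 1, μ(47) = -1, μ(51) = 1, μ(53) = -1, μ(55) = 1, μ(57) = 1, μ(58) = 1, μ(59) = -1, μ(61) = -1, μ(62) = 1, μ(65) = 1, μ(66) = -1, μ(67) = -1, μ(69) = 1, μ(70) = -1, μ(71) = -1, μ(73) = -1, μ(74) = 1, μ(77) = 1, μ(78) = -1, μ(79) = -1, μ(82) = 1, μ(83) = -1, μ(85) = 1, μ(86) = 1, μ(87) = 1, μ(89) = -1, μ(91) = 1, μ(93) = 1, μ(94) = 1, μ(95) = 1, μ(97) = -1, μ(101) = -1, μ(102) = -1, μ(103) = -1, μ(105) = -1, μ(106) = 1, μ(107) = -1, μ(109) = -1, μ(110) = -1, μ(111) = 1, μ(113) = -1, μ(114) = -1, μ(115) = 1, μ(118) = 1, μ(119) = 1, μ(122) = 1, μ(123) = 1, μ(127) = -1, μ(129) = 1, μ(130) = -1, μ(131) = -1, μ(133) = 1, μ(134) = 1, μ(137) = -1, μ(138) = -1, μ(139) = -1, μ(141) = 1, μ(142) = 1, μ(143) = 1, μ(145) = 1, μ(146) = 1, μ(149) = -1, μ(151) = -1, μ(154) = -1, μ(155) = 1, μ(157) = -1, μ(158) = 1, μ(159) = 1, μ(161) = 1, μ(163) = -1, μ(165) = -1, μ(166) = 1, μ(167) = -1, μ(170) = -1, μ(173) = -1, μ(174) = -1, μ(177) = 1, μ(178) = 1, μ(179) = -1, μ(181) = -1, μ(182) = -1, μ(183) = 1, μ(185) = 1, μ(186) = -1, μ(187) = 1, μ(190) = -1, μ(191) = -1, μ(193) = -1, μ(194) = 1, μ(195) = -1, μ(197) = -1, μ(199) = -1, with μ = 0 on non-squarefree integers. Summing μ(k)/k for k where μ(k) ≠ 0 gives -2525956533029285906333379660693655000208391328320024740655748842764916179604407/82104442544036437402623148487682251333557860946353167843084552367036963538575798 ≈ -0.0308. (PNT ⟺ this sum → 0 as n → ∞.)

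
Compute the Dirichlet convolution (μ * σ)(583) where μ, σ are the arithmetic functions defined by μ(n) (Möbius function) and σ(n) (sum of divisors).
(μ * σ)(583) = 583

Divisors of 583: [1, 11, 53, 583]. For each d | 583:
  d = 1: μ(1) · σ(583/1) = 1 · 648 = 648
  d = 11: μ(11) · σ(583/11) = -1 · 54 = -54
  d = 53: μ(53) · σ(583/53) = -1 · 12 = -12
  d = 583: μ(583) · σ(583/583) = 1 · 1 = 1
Summing: (μ * σ)(583) = 648 + -54 + -12 + 1 = 583.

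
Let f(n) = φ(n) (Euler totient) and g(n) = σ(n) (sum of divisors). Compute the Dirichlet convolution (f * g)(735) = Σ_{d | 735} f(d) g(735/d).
(φ * σ)(735) = 8820

Divisors of 735: [1, 3, 5, 7, 15, 21, 35, 49, 105, 147, 245, 735]. For each d | 735:
  d = 1: φ(1) · σ(735/1) = 1 · 1368 = 1368
  d = 3: φ(3) · σ(735/3) = 2 · 342 = 684
  d = 5: φ(5) · σ(735/5) = 4 · 228 = 912
  d = 7: φ(7) · σ(735/7) = 6 · 192 = 1152
  d = 15: φ(15) · σ(735/15) = 8 · 57 = 456
  d = 21: φ(21) · σ(735/21) = 12 · 48 = 576
  d = 35: φ(35) · σ(735/35) = 24 · 32 = 768
  d = 49: φ(49) · σ(735/49) = 42 · 24 = 1008
  d = 105: φ(105) · σ(735/105) = 48 · 8 = 384
  d = 147: φ(147) · σ(735/147) = 84 · 6 = 504
  d = 245: φ(245) · σ(735/245) = 168 · 4 = 672
  d = 735: φ(735) · σ(735/735) = 336 · 1 = 336
Summing: (φ * σ)(735) = 1368 + 684 + 912 + 1152 + 456 + 576 + 768 + 1008 + 384 + 504 + 672 + 336 = 8820.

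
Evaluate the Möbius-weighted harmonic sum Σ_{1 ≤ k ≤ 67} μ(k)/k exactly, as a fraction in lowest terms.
Σ μ(k)/k = 1690811146852662245882/1309720258513377842646515

Values of μ(k) for 1 ≤ k ≤ 67: μ(1) = 1, μ(2) = -1, μ(3) = -1, μ(5) = -1, μ(6) = 1, μ(7) = -1, μ(10) = 1, μ(11) = -1, μ(13) = -1, μ(14) = 1, μ(15) = 1, μ(17) = -1, μ(19) = -1, μ(21) = 1, μ(22) = 1, μ(23) = -1, μ(26) = 1, μ(29) = -1, μ(30) = -1, μ(31) = -1, μ(33) = 1, μ(34) = 1, μ(35) = 1, μ(37) = -1, μ(38) = 1, μ(39) = 1, μ(41) = -1, μ(42) = -1, μ(43) = -1, μ(46) = 1, μ(47) = -1, μ(51) = 1, μ(53) = -1, μ(55) = 1, μ(57) = 1, μ(58) = 1, μ(59) = -1, μ(61) = -1, μ(62) = 1, μ(65) = 1, μ(66) = -1, μ(67) = -1, with μ = 0 on non-squarefree integers. Summing μ(k)/k for k where μ(k) ≠ 0 gives 1690811146852662245882/1309720258513377842646515 ≈ 0.0013. (PNT ⟺ this sum → 0 as n → ∞.)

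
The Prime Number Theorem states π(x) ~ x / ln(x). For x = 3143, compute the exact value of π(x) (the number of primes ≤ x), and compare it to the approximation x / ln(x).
π(3143) = 446;  x/ln(x) ≈ 390.29;  relative error ≈ 12.49%.

Directly count primes up to 3143: π(3143) = 446. The PNT approximation gives 3143/ln(3143) ≈ 3143/8.05293 ≈ 390.29. Relative error (π(x) − x/ln(x)) / π(x) ≈ 12.49%; the approximation is known to undercount slightly (Li(x) is a better estimate).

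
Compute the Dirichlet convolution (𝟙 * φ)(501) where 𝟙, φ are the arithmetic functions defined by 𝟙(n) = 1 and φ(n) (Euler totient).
(𝟙 * φ)(501) = 501

Divisors of 501: [1, 3, 167, 501]. For each d | 501:
  d = 1: 𝟙(1) · φ(501/1) = 1 · 332 = 332
  d = 3: 𝟙(3) · φ(501/3) = 1 · 166 = 166
  d = 167: 𝟙(167) · φ(501/167) = 1 · 2 = 2
  d = 501: 𝟙(501) · φ(501/501) = 1 · 1 = 1
Summing: (𝟙 * φ)(501) = 332 + 166 + 2 + 1 = 501.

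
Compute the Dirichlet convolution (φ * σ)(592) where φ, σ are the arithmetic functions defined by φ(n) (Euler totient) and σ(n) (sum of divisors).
(φ * σ)(592) = 5920

Divisors of 592: [1, 2, 4, 8, 16, 37, 74, 148, 296, 592]. For each d | 592:
  d = 1: φ(1) · σ(592/1) = 1 · 1178 = 1178
  d = 2: φ(2) · σ(592/2) = 1 · 570 = 570
  d = 4: φ(4) · σ(592/4) = 2 · 266 = 532
  d = 8: φ(8) · σ(592/8) = 4 · 114 = 456
  d = 16: φ(16) · σ(592/16) = 8 · 38 = 304
  d = 37: φ(37) · σ(592/37) = 36 · 31 = 1116
  d = 74: φ(74) · σ(592/74) = 36 · 15 = 540
  d = 148: φ(148) · σ(592/148) = 72 · 7 = 504
  d = 296: φ(296) · σ(592/296) = 144 · 3 = 432
  d = 592: φ(592) · σ(592/592) = 288 · 1 = 288
Summing: (φ * σ)(592) = 1178 + 570 + 532 + 456 + 304 + 1116 + 540 + 504 + 432 + 288 = 5920.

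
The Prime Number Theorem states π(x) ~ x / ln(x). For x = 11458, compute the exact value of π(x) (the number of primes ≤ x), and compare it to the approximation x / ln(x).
π(11458) = 1381;  x/ln(x) ≈ 1225.92;  relative error ≈ 11.23%.

Directly count primes up to 11458: π(11458) = 1381. The PNT approximation gives 11458/ln(11458) ≈ 11458/9.34644 ≈ 1225.92. Relative error (π(x) − x/ln(x)) / π(x) ≈ 11.23%; the approximation is known to undercount slightly (Li(x) is a better estimate).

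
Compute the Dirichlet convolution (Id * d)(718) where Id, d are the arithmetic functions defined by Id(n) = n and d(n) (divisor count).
(Id * d)(718) = 1444

Divisors of 718: [1, 2, 359, 718]. For each d | 718:
  d = 1: Id(1) · d(718/1) = 1 · 4 = 4
  d = 2: Id(2) · d(718/2) = 2 · 2 = 4
  d = 359: Id(359) · d(718/359) = 359 · 2 = 718
  d = 718: Id(718) · d(718/718) = 718 · 1 = 718
Summing: (Id * d)(718) = 4 + 4 + 718 + 718 = 1444.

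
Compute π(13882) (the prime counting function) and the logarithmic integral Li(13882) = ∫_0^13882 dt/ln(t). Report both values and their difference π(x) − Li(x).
π(13882) = 1640;  Li(13882) ≈ 1659.89;  π(x) − Li(x) ≈ -19.89.

Direct count of primes ≤ 13882 gives π(13882) = 1640. Numerical evaluation of the logarithmic integral gives Li(13882) ≈ 1659.89. The difference π(x) − Li(x) ≈ -19.89 is typically negative for small/moderate x (Li(x) overestimates), though Littlewood's theorem shows this sign changes infinitely often.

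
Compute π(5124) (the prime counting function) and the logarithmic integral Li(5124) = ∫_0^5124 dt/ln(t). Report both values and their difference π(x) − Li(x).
π(5124) = 685;  Li(5124) ≈ 698.82;  π(x) − Li(x) ≈ -13.82.

Direct count of primes ≤ 5124 gives π(5124) = 685. Numerical evaluation of the logarithmic integral gives Li(5124) ≈ 698.82. The difference π(x) − Li(x) ≈ -13.82 is typically negative for small/moderate x (Li(x) overestimates), though Littlewood's theorem shows this sign changes infinitely often.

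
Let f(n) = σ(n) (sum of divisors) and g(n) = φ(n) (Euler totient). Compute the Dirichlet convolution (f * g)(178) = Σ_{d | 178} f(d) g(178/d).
(σ * φ)(178) = 712

Divisors of 178: [1, 2, 89, 178]. For each d | 178:
  d = 1: σ(1) · φ(178/1) = 1 · 88 = 88
  d = 2: σ(2) · φ(178/2) = 3 · 88 = 264
  d = 89: σ(89) · φ(178/89) = 90 · 1 = 90
  d = 178: σ(178) · φ(178/178) = 270 · 1 = 270
Summing: (σ * φ)(178) = 88 + 264 + 90 + 270 = 712.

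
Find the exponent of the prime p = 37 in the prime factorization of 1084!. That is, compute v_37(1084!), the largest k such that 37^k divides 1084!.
v_37(1084!) = 29

Legendre's formula: v_p(n!) = Σ_{k ≥ 1} ⌊n / p^k⌋. For p = 37, n = 1084, the terms are:
  ⌊1084/37^1⌋ = ⌊1084/37⌋ = 29
(the next term ⌊1084/37^2⌋ = 0, terminating the sum). Summing: v_37(1084!) = 29 = 29.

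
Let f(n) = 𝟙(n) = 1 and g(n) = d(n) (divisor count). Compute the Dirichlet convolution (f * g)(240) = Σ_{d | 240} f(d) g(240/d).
(𝟙 * d)(240) = 135

Divisors of 240: [1, 2, 3, 4, 5, 6, 8, 10, 12, 15, 16, 20, 24, 30, 40, 48, 60, 80, 120, 240]. For each d | 240:
  d = 1: 𝟙(1) · d(240/1) = 1 · 20 = 20
  d = 2: 𝟙(2) · d(240/2) = 1 · 16 = 16
  d = 3: 𝟙(3) · d(240/3) = 1 · 10 = 10
  d = 4: 𝟙(4) · d(240/4) = 1 · 12 = 12
  d = 5: 𝟙(5) · d(240/5) = 1 · 10 = 10
  d = 6: 𝟙(6) · d(240/6) = 1 · 8 = 8
  d = 8: 𝟙(8) · d(240/8) = 1 · 8 = 8
  d = 10: 𝟙(10) · d(240/10) = 1 · 8 = 8
  d = 12: 𝟙(12) · d(240/12) = 1 · 6 = 6
  d = 15: 𝟙(15) · d(240/15) = 1 · 5 = 5
  d = 16: 𝟙(16) · d(240/16) = 1 · 4 = 4
  d = 20: 𝟙(20) · d(240/20) = 1 · 6 = 6
  d = 24: 𝟙(24) · d(240/24) = 1 · 4 = 4
  d = 30: 𝟙(30) · d(240/30) = 1 · 4 = 4
  d = 40: 𝟙(40) · d(240/40) = 1 · 4 = 4
  d = 48: 𝟙(48) · d(240/48) = 1 · 2 = 2
  d = 60: 𝟙(60) · d(240/60) = 1 · 3 = 3
  d = 80: 𝟙(80) · d(240/80) = 1 · 2 = 2
  d = 120: 𝟙(120) · d(240/120) = 1 · 2 = 2
  d = 240: 𝟙(240) · d(240/240) = 1 · 1 = 1
Summing: (𝟙 * d)(240) = 20 + 16 + 10 + 12 + 10 + 8 + 8 + 8 + 6 + 5 + 4 + 6 + 4 + 4 + 4 + 2 + 3 + 2 + 2 + 1 = 135.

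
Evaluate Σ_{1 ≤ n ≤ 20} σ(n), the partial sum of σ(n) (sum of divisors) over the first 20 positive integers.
Σ_{n ≤ 20} σ(n) = 339

Compute σ(n) for each 1 ≤ n ≤ 20: σ(1) = 1, σ(2) = 3, σ(3) = 4, σ(4) = 7, σ(5) = 6, σ(6) = 12, σ(7) = 8, σ(8) = 15, σ(9) = 13, σ(10) = 18, σ(11) = 12, σ(12) = 28, σ(13) = 14, σ(14) = 24, σ(15) = 24, σ(16) = 31, σ(17) = 18, σ(18) = 39, σ(19) = 20, σ(20) = 42. Summing all 20 values: 339. (Average order: Σ_{n ≤ x} σ(n) ~ (π²/12) x². For x = 20, (π²/12)·20² ≈ 328.99.)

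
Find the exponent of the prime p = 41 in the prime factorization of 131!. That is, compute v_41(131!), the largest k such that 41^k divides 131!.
v_41(131!) = 3

Legendre's formula: v_p(n!) = Σ_{k ≥ 1} ⌊n / p^k⌋. For p = 41, n = 131, the terms are:
  ⌊131/41^1⌋ = ⌊131/41⌋ = 3
(the next term ⌊131/41^2⌋ = 0, terminating the sum). Summing: v_41(131!) = 3 = 3.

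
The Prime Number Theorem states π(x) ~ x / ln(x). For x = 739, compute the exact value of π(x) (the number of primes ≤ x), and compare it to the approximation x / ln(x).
π(739) = 131;  x/ln(x) ≈ 111.88;  relative error ≈ 14.60%.

Directly count primes up to 739: π(739) = 131. The PNT approximation gives 739/ln(739) ≈ 739/6.60530 ≈ 111.88. Relative error (π(x) − x/ln(x)) / π(x) ≈ 14.60%; the approximation is known to undercount slightly (Li(x) is a better estimate).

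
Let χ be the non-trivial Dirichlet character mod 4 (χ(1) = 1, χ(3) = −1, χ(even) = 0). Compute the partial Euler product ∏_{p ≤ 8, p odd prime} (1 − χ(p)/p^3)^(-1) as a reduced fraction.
∏ = 165375/170624

The odd primes p ≤ 8 are [3, 5, 7]. For each, χ(p) = 1 if p ≡ 1 mod 4, χ(p) = −1 if p ≡ 3 mod 4. Taking (1 − χ(p)/p^3)^(-1) = p^3/(p^3 − χ(p)): (1 − (-1)/3^3)^(-1) · (1 − (1)/5^3)^(-1) · (1 − (-1)/7^3)^(-1) = 165375/170624.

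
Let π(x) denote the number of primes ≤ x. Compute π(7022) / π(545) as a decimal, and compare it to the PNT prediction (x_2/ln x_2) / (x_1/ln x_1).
π(7022)/π(545) = 903/100 ≈ 9.0300;  PNT prediction ≈ 9.1660.

π(545) = 100 and π(7022) = 903, so π(7022)/π(545) ≈ 9.0300. The PNT-predicted ratio is (7022/ln(7022)) / (545/ln(545)) ≈ 9.1660. The two agree to within a few percent, as expected.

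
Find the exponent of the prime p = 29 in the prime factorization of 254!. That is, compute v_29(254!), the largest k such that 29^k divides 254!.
v_29(254!) = 8

Legendre's formula: v_p(n!) = Σ_{k ≥ 1} ⌊n / p^k⌋. For p = 29, n = 254, the terms are:
  ⌊254/29^1⌋ = ⌊254/29⌋ = 8
(the next term ⌊254/29^2⌋ = 0, terminating the sum). Summing: v_29(254!) = 8 = 8.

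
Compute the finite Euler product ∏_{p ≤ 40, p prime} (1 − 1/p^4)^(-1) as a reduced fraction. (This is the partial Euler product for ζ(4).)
∏ = 118583889910340935015737417301254569/109564363617893205834674995200000000

The primes p ≤ 40 are [2, 3, 5, 7, 11, 13, 17, 19, 23, 29, 31, 37]. For each prime, (1 − 1/p^4)^(-1) = p^4 / (p^4 − 1). The product is (1 − 1/2^4)^(-1), (1 − 1/3^4)^(-1), (1 − 1/5^4)^(-1), (1 − 1/7^4)^(-1), (1 − 1/11^4)^(-1), (1 − 1/13^4)^(-1), (1 − 1/17^4)^(-1), (1 − 1/19^4)^(-1), (1 − 1/23^4)^(-1), (1 − 1/29^4)^(-1), (1 − 1/31^4)^(-1), (1 − 1/37^4)^(-1) = ∏ p^4 / (p^4 − 1) = 118583889910340935015737417301254569/109564363617893205834674995200000000.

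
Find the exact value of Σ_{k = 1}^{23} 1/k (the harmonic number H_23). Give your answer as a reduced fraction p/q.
H_23 = 444316699/118982864

Direct summation: H_23 = 1 + 1/2 + ... + 1/23. The least common denominator is lcm(1, ..., 23) = 5354228880; over this denominator the numerator is 5354228880 + 2677114440 + 1784742960 + 1338557220 + 1070845776 + 892371480 + 764889840 + 669278610 + 594914320 + 535422888 + 486748080 + 446185740 + 411863760 + 382444920 + 356948592 + 334639305 + 314954640 + 297457160 + 281801520 + 267711444 + 254963280 + 243374040 + 232792560 = 19994251455, so H_23 = 19994251455/5354228880; reducing by gcd(19994251455, 5354228880) = 45 gives 444316699/118982864 ≈ 3.73429. (The PNT-adjacent estimate ln(23) + γ ≈ 3.71271 matches within O(1/n).)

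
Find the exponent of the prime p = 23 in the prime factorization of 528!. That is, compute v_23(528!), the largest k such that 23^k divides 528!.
v_23(528!) = 22

Legendre's formula: v_p(n!) = Σ_{k ≥ 1} ⌊n / p^k⌋. For p = 23, n = 528, the terms are:
  ⌊528/23^1⌋ = ⌊528/23⌋ = 22
(the next term ⌊528/23^2⌋ = 0, terminating the sum). Summing: v_23(528!) = 22 = 22.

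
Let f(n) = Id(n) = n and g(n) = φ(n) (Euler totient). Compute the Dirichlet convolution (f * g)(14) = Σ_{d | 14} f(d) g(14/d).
(Id * φ)(14) = 39

Divisors of 14: [1, 2, 7, 14]. For each d | 14:
  d = 1: Id(1) · φ(14/1) = 1 · 6 = 6
  d = 2: Id(2) · φ(14/2) = 2 · 6 = 12
  d = 7: Id(7) · φ(14/7) = 7 · 1 = 7
  d = 14: Id(14) · φ(14/14) = 14 · 1 = 14
Summing: (Id * φ)(14) = 6 + 12 + 7 + 14 = 39.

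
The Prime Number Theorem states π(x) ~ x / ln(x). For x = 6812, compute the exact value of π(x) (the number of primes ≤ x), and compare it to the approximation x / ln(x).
π(6812) = 876;  x/ln(x) ≈ 771.77;  relative error ≈ 11.90%.

Directly count primes up to 6812: π(6812) = 876. The PNT approximation gives 6812/ln(6812) ≈ 6812/8.82644 ≈ 771.77. Relative error (π(x) − x/ln(x)) / π(x) ≈ 11.90%; the approximation is known to undercount slightly (Li(x) is a better estimate).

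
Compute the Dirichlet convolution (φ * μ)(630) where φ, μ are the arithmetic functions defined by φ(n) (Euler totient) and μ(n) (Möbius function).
(φ * μ)(630) = 0

Divisors of 630: [1, 2, 3, 5, 6, 7, 9, 10, 14, 15, 18, 21, 30, 35, 42, 45, 63, 70, 90, 105, 126, 210, 315, 630]. For each d | 630:
  d = 1: φ(1) · μ(630/1) = 1 · 0 = 0
  d = 2: φ(2) · μ(630/2) = 1 · 0 = 0
  d = 3: φ(3) · μ(630/3) = 2 · 1 = 2
  d = 5: φ(5) · μ(630/5) = 4 · 0 = 0
  d = 6: φ(6) · μ(630/6) = 2 · -1 = -2
  d = 7: φ(7) · μ(630/7) = 6 · 0 = 0
  d = 9: φ(9) · μ(630/9) = 6 · -1 = -6
  d = 10: φ(10) · μ(630/10) = 4 · 0 = 0
  d = 14: φ(14) · μ(630/14) = 6 · 0 = 0
  d = 15: φ(15) · μ(630/15) = 8 · -1 = -8
  d = 18: φ(18) · μ(630/18) = 6 · 1 = 6
  d = 21: φ(21) · μ(630/21) = 12 · -1 = -12
  d = 30: φ(30) · μ(630/30) = 8 · 1 = 8
  d = 35: φ(35) · μ(630/35) = 24 · 0 = 0
  d = 42: φ(42) · μ(630/42) = 12 · 1 = 12
  d = 45: φ(45) · μ(630/45) = 24 · 1 = 24
  d = 63: φ(63) · μ(630/63) = 36 · 1 = 36
  d = 70: φ(70) · μ(630/70) = 24 · 0 = 0
  d = 90: φ(90) · μ(630/90) = 24 · -1 = -24
  d = 105: φ(105) · μ(630/105) = 48 · 1 = 48
  d = 126: φ(126) · μ(630/126) = 36 · -1 = -36
  d = 210: φ(210) · μ(630/210) = 48 · -1 = -48
  d = 315: φ(315) · μ(630/315) = 144 · -1 = -144
  d = 630: φ(630) · μ(630/630) = 144 · 1 = 144
Summing: (φ * μ)(630) = 0 + 0 + 2 + 0 + -2 + 0 + -6 + 0 + 0 + -8 + 6 + -12 + 8 + 0 + 12 + 24 + 36 + 0 + -24 + 48 + -36 + -48 + -144 + 144 = 0.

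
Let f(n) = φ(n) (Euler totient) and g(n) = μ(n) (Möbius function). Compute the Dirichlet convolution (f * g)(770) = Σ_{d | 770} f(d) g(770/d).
(φ * μ)(770) = 0

Divisors of 770: [1, 2, 5, 7, 10, 11, 14, 22, 35, 55, 70, 77, 110, 154, 385, 770]. For each d | 770:
  d = 1: φ(1) · μ(770/1) = 1 · 1 = 1
  d = 2: φ(2) · μ(770/2) = 1 · -1 = -1
  d = 5: φ(5) · μ(770/5) = 4 · -1 = -4
  d = 7: φ(7) · μ(770/7) = 6 · -1 = -6
  d = 10: φ(10) · μ(770/10) = 4 · 1 = 4
  d = 11: φ(11) · μ(770/11) = 10 · -1 = -10
  d = 14: φ(14) · μ(770/14) = 6 · 1 = 6
  d = 22: φ(22) · μ(770/22) = 10 · 1 = 10
  d = 35: φ(35) · μ(770/35) = 24 · 1 = 24
  d = 55: φ(55) · μ(770/55) = 40 · 1 = 40
  d = 70: φ(70) · μ(770/70) = 24 · -1 = -24
  d = 77: φ(77) · μ(770/77) = 60 · 1 = 60
  d = 110: φ(110) · μ(770/110) = 40 · -1 = -40
  d = 154: φ(154) · μ(770/154) = 60 · -1 = -60
  d = 385: φ(385) · μ(770/385) = 240 · -1 = -240
  d = 770: φ(770) · μ(770/770) = 240 · 1 = 240
Summing: (φ * μ)(770) = 1 + -1 + -4 + -6 + 4 + -10 + 6 + 10 + 24 + 40 + -24 + 60 + -40 + -60 + -240 + 240 = 0.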